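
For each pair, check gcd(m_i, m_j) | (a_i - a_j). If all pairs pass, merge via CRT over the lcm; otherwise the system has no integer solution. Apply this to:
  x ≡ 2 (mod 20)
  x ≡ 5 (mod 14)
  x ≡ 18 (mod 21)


Moduli 20, 14, 21 are not pairwise coprime, so CRT works modulo lcm(m_i) when all pairwise compatibility conditions hold.
Pairwise compatibility: gcd(m_i, m_j) must divide a_i - a_j for every pair.
Merge one congruence at a time:
  Start: x ≡ 2 (mod 20).
  Combine with x ≡ 5 (mod 14): gcd(20, 14) = 2, and 5 - 2 = 3 is NOT divisible by 2.
    ⇒ system is inconsistent (no integer solution).

No solution (the system is inconsistent).


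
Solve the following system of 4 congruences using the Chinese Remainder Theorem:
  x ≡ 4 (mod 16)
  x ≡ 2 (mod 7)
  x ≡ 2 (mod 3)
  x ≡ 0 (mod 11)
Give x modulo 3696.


Product of moduli M = 16 · 7 · 3 · 11 = 3696.
Merge one congruence at a time:
  Start: x ≡ 4 (mod 16).
  Combine with x ≡ 2 (mod 7); new modulus lcm = 112.
    Write x = 4 + 16·t and substitute into x ≡ 2 (mod 7): 16·t ≡ 2 − 4 = -2 (mod 7).
    Reduce coefficients mod 7: 2·t ≡ 5 (mod 7).
    The inverse of 2 mod 7 is 4 (since 2·4 = 8 = 1·7 + 1), so t ≡ 4·5 = 20 ≡ 6 (mod 7).
    Then x = 4 + 16·6 = 100, valid modulo lcm(16, 7) = 112: x ≡ 100 (mod 112).
  Combine with x ≡ 2 (mod 3); new modulus lcm = 336.
    Write x = 100 + 112·t and substitute into x ≡ 2 (mod 3): 112·t ≡ 2 − 100 = -98 (mod 3).
    Reduce coefficients mod 3: 1·t ≡ 1 (mod 3).
    So t ≡ 1 (mod 3).
    Then x = 100 + 112·1 = 212, valid modulo lcm(112, 3) = 336: x ≡ 212 (mod 336).
  Combine with x ≡ 0 (mod 11); new modulus lcm = 3696.
    Write x = 212 + 336·t and substitute into x ≡ 0 (mod 11): 336·t ≡ 0 − 212 = -212 (mod 11).
    Reduce coefficients mod 11: 6·t ≡ 8 (mod 11).
    The inverse of 6 mod 11 is 2 (since 6·2 = 12 = 1·11 + 1), so t ≡ 2·8 = 16 ≡ 5 (mod 11).
    Then x = 212 + 336·5 = 1892, valid modulo lcm(336, 11) = 3696: x ≡ 1892 (mod 3696).
Verify against each original: 1892 mod 16 = 4, 1892 mod 7 = 2, 1892 mod 3 = 2, 1892 mod 11 = 0.

x ≡ 1892 (mod 3696).


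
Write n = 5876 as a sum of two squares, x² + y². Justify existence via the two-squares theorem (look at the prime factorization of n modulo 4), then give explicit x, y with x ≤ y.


Step 1: Factor n = 5876 = 2^2 · 13 · 113.
Step 2: Check the mod-4 condition on each prime factor: 2 = 2 (special); 13 ≡ 1 (mod 4), exponent 1; 113 ≡ 1 (mod 4), exponent 1.
All primes ≡ 3 (mod 4) appear to even exponent (or don't appear), so by the two-squares theorem n IS expressible as a sum of two squares.
Step 3: Build a representation. Group n = k² · m with k = 2 and m = 13 · 113 = 1469 (a product of primes ≡ 1 (mod 4)); a representation of m scales to one of n via (k·x)² + (k·y)² = k²(x² + y²). Each prime p ≡ 1 (mod 4) is itself a sum of two squares; find a² by testing p − a² for a perfect square:
  13: 13 − 1² = 12, 13 − 2² = 9 = 3² ⇒ 13 = 2² + 3².
  113: 113 − 1² = 112, 113 − 2² = 109, 113 − 3² = 104, 113 − 4² = 97, 113 − 5² = 88, 113 − 6² = 77, 113 − 7² = 64 = 8² ⇒ 113 = 7² + 8².
  Combine using the Brahmagupta–Fibonacci identity (a² + b²)(c² + d²) = (ac − bd)² + (ad + bc)² = (ac + bd)² + (ad − bc)²:
  13 · 113 = 1469: from (2² + 3²)(7² + 8²), take (2·7 − 3·8, 2·8 + 3·7) = (14 − 24, 16 + 21) = (-10, 37); dropping signs (only squares matter) gives (10, 37); check 10² + 37² = 100 + 1369 = 1469 ✓.
  Scale by k = 2: (2·10, 2·37) = (20, 74).
Step 4: Order so x ≤ y and verify: 20² + 74² = 400 + 5476 = 5876 = n. ✓

n = 5876 = 20² + 74² (one valid representation with x ≤ y).


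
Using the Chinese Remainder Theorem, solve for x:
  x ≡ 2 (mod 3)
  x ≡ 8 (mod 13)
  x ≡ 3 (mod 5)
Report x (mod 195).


Moduli 3, 13, 5 are pairwise coprime; by CRT there is a unique solution modulo M = 3 · 13 · 5 = 195.
Solve pairwise, accumulating the modulus:
  Start with x ≡ 2 (mod 3).
  Combine with x ≡ 8 (mod 13): since gcd(3, 13) = 1, we get a unique residue mod 39.
    Write x = 2 + 3·t and substitute into x ≡ 8 (mod 13): 3·t ≡ 8 − 2 = 6 (mod 13).
    The inverse of 3 mod 13 is 9 (since 3·9 = 27 = 2·13 + 1), so t ≡ 9·6 = 54 ≡ 2 (mod 13).
    Then x = 2 + 3·2 = 8, valid modulo lcm(3, 13) = 39: x ≡ 8 (mod 39).
  Combine with x ≡ 3 (mod 5): since gcd(39, 5) = 1, we get a unique residue mod 195.
    Write x = 8 + 39·t and substitute into x ≡ 3 (mod 5): 39·t ≡ 3 − 8 = -5 (mod 5).
    Reduce coefficients mod 5: 4·t ≡ 0 (mod 5).
    The inverse of 4 mod 5 is 4 (since 4·4 = 16 = 3·5 + 1), so t ≡ 4·0 = 0 ≡ 0 (mod 5).
    Then x = 8 + 39·0 = 8, valid modulo lcm(39, 5) = 195: x ≡ 8 (mod 195).
Verify: 8 mod 3 = 2 ✓, 8 mod 13 = 8 ✓, 8 mod 5 = 3 ✓.

x ≡ 8 (mod 195).


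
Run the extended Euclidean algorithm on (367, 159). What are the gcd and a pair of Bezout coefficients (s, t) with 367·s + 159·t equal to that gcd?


Euclidean algorithm on (367, 159) — divide until remainder is 0:
  367 = 2 · 159 + 49
  159 = 3 · 49 + 12
  49 = 4 · 12 + 1
  12 = 12 · 1 + 0
gcd(367, 159) = 1.
Track Bezout coefficients alongside the remainders: start with r₀ = 367 = a·1 + b·0 (s = 1, t = 0) and r₁ = 159 = a·0 + b·1 (s = 0, t = 1); each new remainder r_{k+1} = r_{k-1} − q_k·r_k inherits s_{k+1} = s_{k-1} − q_k·s_k, t_{k+1} = t_{k-1} − q_k·t_k, so r_k = a·s_k + b·t_k at every step:
  q = 2: r = 49, s = 1 − 2·0 = 1, t = 0 − 2·1 = -2  (check: 367·1 + 159·(-2) = 49)
  q = 3: r = 12, s = 0 − 3·1 = -3, t = 1 − 3·(-2) = 7  (check: 367·(-3) + 159·7 = 12)
  q = 4: r = 1, s = 1 − 4·(-3) = 13, t = -2 − 4·7 = -30  (check: 367·13 + 159·(-30) = 1)
The row with r = 1 (the gcd) gives the Bezout coefficients s = 13, t = -30.
Result: 367 · (13) + 159 · (-30) = 1.

gcd(367, 159) = 1; s = 13, t = -30 (check: 367·13 + 159·(-30) = 1).


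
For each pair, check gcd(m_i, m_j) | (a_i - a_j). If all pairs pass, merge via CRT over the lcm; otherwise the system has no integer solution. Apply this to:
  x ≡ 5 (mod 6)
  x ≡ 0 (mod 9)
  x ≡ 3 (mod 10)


Moduli 6, 9, 10 are not pairwise coprime, so CRT works modulo lcm(m_i) when all pairwise compatibility conditions hold.
Pairwise compatibility: gcd(m_i, m_j) must divide a_i - a_j for every pair.
Merge one congruence at a time:
  Start: x ≡ 5 (mod 6).
  Combine with x ≡ 0 (mod 9): gcd(6, 9) = 3, and 0 - 5 = -5 is NOT divisible by 3.
    ⇒ system is inconsistent (no integer solution).

No solution (the system is inconsistent).


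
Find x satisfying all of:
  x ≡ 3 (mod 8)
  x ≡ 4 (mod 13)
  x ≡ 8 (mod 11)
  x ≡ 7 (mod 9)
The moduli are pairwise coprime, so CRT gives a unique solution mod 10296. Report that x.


Product of moduli M = 8 · 13 · 11 · 9 = 10296.
Merge one congruence at a time:
  Start: x ≡ 3 (mod 8).
  Combine with x ≡ 4 (mod 13); new modulus lcm = 104.
    Write x = 3 + 8·t and substitute into x ≡ 4 (mod 13): 8·t ≡ 4 − 3 = 1 (mod 13).
    The inverse of 8 mod 13 is 5 (since 8·5 = 40 = 3·13 + 1), so t ≡ 5·1 = 5 ≡ 5 (mod 13).
    Then x = 3 + 8·5 = 43, valid modulo lcm(8, 13) = 104: x ≡ 43 (mod 104).
  Combine with x ≡ 8 (mod 11); new modulus lcm = 1144.
    Write x = 43 + 104·t and substitute into x ≡ 8 (mod 11): 104·t ≡ 8 − 43 = -35 (mod 11).
    Reduce coefficients mod 11: 5·t ≡ 9 (mod 11).
    The inverse of 5 mod 11 is 9 (since 5·9 = 45 = 4·11 + 1), so t ≡ 9·9 = 81 ≡ 4 (mod 11).
    Then x = 43 + 104·4 = 459, valid modulo lcm(104, 11) = 1144: x ≡ 459 (mod 1144).
  Combine with x ≡ 7 (mod 9); new modulus lcm = 10296.
    Write x = 459 + 1144·t and substitute into x ≡ 7 (mod 9): 1144·t ≡ 7 − 459 = -452 (mod 9).
    Reduce coefficients mod 9: 1·t ≡ 7 (mod 9).
    So t ≡ 7 (mod 9).
    Then x = 459 + 1144·7 = 8467, valid modulo lcm(1144, 9) = 10296: x ≡ 8467 (mod 10296).
Verify against each original: 8467 mod 8 = 3, 8467 mod 13 = 4, 8467 mod 11 = 8, 8467 mod 9 = 7.

x ≡ 8467 (mod 10296).


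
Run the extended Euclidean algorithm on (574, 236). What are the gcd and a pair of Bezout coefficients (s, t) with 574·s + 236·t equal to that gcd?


Euclidean algorithm on (574, 236) — divide until remainder is 0:
  574 = 2 · 236 + 102
  236 = 2 · 102 + 32
  102 = 3 · 32 + 6
  32 = 5 · 6 + 2
  6 = 3 · 2 + 0
gcd(574, 236) = 2.
Track Bezout coefficients alongside the remainders: start with r₀ = 574 = a·1 + b·0 (s = 1, t = 0) and r₁ = 236 = a·0 + b·1 (s = 0, t = 1); each new remainder r_{k+1} = r_{k-1} − q_k·r_k inherits s_{k+1} = s_{k-1} − q_k·s_k, t_{k+1} = t_{k-1} − q_k·t_k, so r_k = a·s_k + b·t_k at every step:
  q = 2: r = 102, s = 1 − 2·0 = 1, t = 0 − 2·1 = -2  (check: 574·1 + 236·(-2) = 102)
  q = 2: r = 32, s = 0 − 2·1 = -2, t = 1 − 2·(-2) = 5  (check: 574·(-2) + 236·5 = 32)
  q = 3: r = 6, s = 1 − 3·(-2) = 7, t = -2 − 3·5 = -17  (check: 574·7 + 236·(-17) = 6)
  q = 5: r = 2, s = -2 − 5·7 = -37, t = 5 − 5·(-17) = 90  (check: 574·(-37) + 236·90 = 2)
The row with r = 2 (the gcd) gives the Bezout coefficients s = -37, t = 90.
Result: 574 · (-37) + 236 · (90) = 2.

gcd(574, 236) = 2; s = -37, t = 90 (check: 574·(-37) + 236·90 = 2).


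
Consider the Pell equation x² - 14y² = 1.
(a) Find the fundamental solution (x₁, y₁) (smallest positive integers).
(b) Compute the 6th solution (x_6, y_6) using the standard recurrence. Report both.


Step 1: Find the fundamental solution (x₁, y₁) of x² - 14y² = 1.
  Expand √14 as a continued fraction. a₀ = ⌊√14⌋ = 3; iterate m_{k+1} = d_k·a_k − m_k, d_{k+1} = (14 − m_{k+1}²)/d_k, a_{k+1} = ⌊(a₀ + m_{k+1})/d_{k+1}⌋ (starting m₀ = 0, d₀ = 1), with convergents p_k = a_k·p_{k-1} + p_{k-2}, q_k = a_k·q_{k-1} + q_{k-2} (p₋₁ = 1, q₋₁ = 0):
  k = 0: a₀ = 3; p₀/q₀ = 3/1; p₀² − 14·q₀² = 9 − 14 = -5.
  k = 1: m = 3, d = 5, a = ⌊(3 + 3)/5⌋ = 1; p/q = (1·3 + 1)/(1·1 + 0) = 4/1; p² − 14·q² = 16 − 14 = 2.
  k = 2: m = 2, d = 2, a = ⌊(3 + 2)/2⌋ = 2; p/q = (2·4 + 3)/(2·1 + 1) = 11/3; p² − 14·q² = 121 − 126 = -5.
  k = 3: m = 2, d = 5, a = ⌊(3 + 2)/5⌋ = 1; p/q = (1·11 + 4)/(1·3 + 1) = 15/4; p² − 14·q² = 225 − 224 = 1.
  The first convergent with p² − 14·q² = 1 gives the fundamental solution (x₁, y₁) = (15, 4).
Step 2: Apply the recurrence (x_{n+1}, y_{n+1}) = (x₁x_n + 14y₁y_n, x₁y_n + y₁x_n) repeatedly.
  From (x_1, y_1) = (15, 4): x_2 = 15·15 + 14·4·4 = 449; y_2 = 15·4 + 4·15 = 120.
  From (x_2, y_2) = (449, 120): x_3 = 15·449 + 14·4·120 = 13455; y_3 = 15·120 + 4·449 = 3596.
  From (x_3, y_3) = (13455, 3596): x_4 = 15·13455 + 14·4·3596 = 403201; y_4 = 15·3596 + 4·13455 = 107760.
  From (x_4, y_4) = (403201, 107760): x_5 = 15·403201 + 14·4·107760 = 12082575; y_5 = 15·107760 + 4·403201 = 3229204.
  From (x_5, y_5) = (12082575, 3229204): x_6 = 15·12082575 + 14·4·3229204 = 362074049; y_6 = 15·3229204 + 4·12082575 = 96768360.
Step 3: Verify x_6² - 14·y_6² = 131097616959254401 - 131097616959254400 = 1 (should be 1). ✓

(x_1, y_1) = (15, 4); (x_6, y_6) = (362074049, 96768360).


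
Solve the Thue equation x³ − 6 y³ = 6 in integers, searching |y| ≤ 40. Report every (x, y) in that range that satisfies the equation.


The equation is x³ - 6y³ = 6. For fixed y, x³ = 6·y³ + 6, so a solution requires the RHS to be a perfect cube.
Strategy: iterate y from -40 to 40, compute RHS = 6·y³ + 6, and check whether it is a (positive or negative) perfect cube.
Check small values of y:
  y = 0: RHS = 6 is not a perfect cube.
  y = 1: RHS = 12 is not a perfect cube.
  y = -1: RHS = 0 = (0)³ ⇒ x = 0 works.
  y = 2: RHS = 54 is not a perfect cube.
  y = -2: RHS = -42 is not a perfect cube.
  y = 3: RHS = 168 is not a perfect cube.
  y = -3: RHS = -156 is not a perfect cube.
Continuing the search up to |y| = 40 finds no further solutions beyond those listed.
Collected solutions: (0, -1).

Solutions (with |y| ≤ 40): (0, -1).


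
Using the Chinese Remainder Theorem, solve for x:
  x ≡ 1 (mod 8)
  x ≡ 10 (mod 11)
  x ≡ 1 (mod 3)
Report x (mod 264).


Moduli 8, 11, 3 are pairwise coprime; by CRT there is a unique solution modulo M = 8 · 11 · 3 = 264.
Solve pairwise, accumulating the modulus:
  Start with x ≡ 1 (mod 8).
  Combine with x ≡ 10 (mod 11): since gcd(8, 11) = 1, we get a unique residue mod 88.
    Write x = 1 + 8·t and substitute into x ≡ 10 (mod 11): 8·t ≡ 10 − 1 = 9 (mod 11).
    The inverse of 8 mod 11 is 7 (since 8·7 = 56 = 5·11 + 1), so t ≡ 7·9 = 63 ≡ 8 (mod 11).
    Then x = 1 + 8·8 = 65, valid modulo lcm(8, 11) = 88: x ≡ 65 (mod 88).
  Combine with x ≡ 1 (mod 3): since gcd(88, 3) = 1, we get a unique residue mod 264.
    Write x = 65 + 88·t and substitute into x ≡ 1 (mod 3): 88·t ≡ 1 − 65 = -64 (mod 3).
    Reduce coefficients mod 3: 1·t ≡ 2 (mod 3).
    So t ≡ 2 (mod 3).
    Then x = 65 + 88·2 = 241, valid modulo lcm(88, 3) = 264: x ≡ 241 (mod 264).
Verify: 241 mod 8 = 1 ✓, 241 mod 11 = 10 ✓, 241 mod 3 = 1 ✓.

x ≡ 241 (mod 264).


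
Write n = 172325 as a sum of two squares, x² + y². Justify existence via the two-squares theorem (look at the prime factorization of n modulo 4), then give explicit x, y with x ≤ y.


Step 1: Factor n = 172325 = 5^2 · 61 · 113.
Step 2: Check the mod-4 condition on each prime factor: 5 ≡ 1 (mod 4), exponent 2; 61 ≡ 1 (mod 4), exponent 1; 113 ≡ 1 (mod 4), exponent 1.
All primes ≡ 3 (mod 4) appear to even exponent (or don't appear), so by the two-squares theorem n IS expressible as a sum of two squares.
Step 3: Build a representation. Group n = k² · m with k = 5 and m = 61 · 113 = 6893 (a product of primes ≡ 1 (mod 4)); a representation of m scales to one of n via (k·x)² + (k·y)² = k²(x² + y²). Each prime p ≡ 1 (mod 4) is itself a sum of two squares; find a² by testing p − a² for a perfect square:
  61: 61 − 1² = 60, 61 − 2² = 57, 61 − 3² = 52, 61 − 4² = 45, 61 − 5² = 36 = 6² ⇒ 61 = 5² + 6².
  113: 113 − 1² = 112, 113 − 2² = 109, 113 − 3² = 104, 113 − 4² = 97, 113 − 5² = 88, 113 − 6² = 77, 113 − 7² = 64 = 8² ⇒ 113 = 7² + 8².
  Combine using the Brahmagupta–Fibonacci identity (a² + b²)(c² + d²) = (ac − bd)² + (ad + bc)² = (ac + bd)² + (ad − bc)²:
  61 · 113 = 6893: from (5² + 6²)(7² + 8²), take (5·7 − 6·8, 5·8 + 6·7) = (35 − 48, 40 + 42) = (-13, 82); dropping signs (only squares matter) gives (13, 82); check 13² + 82² = 169 + 6724 = 6893 ✓.
  Scale by k = 5: (5·13, 5·82) = (65, 410).
Step 4: Order so x ≤ y and verify: 65² + 410² = 4225 + 168100 = 172325 = n. ✓

n = 172325 = 65² + 410² (one valid representation with x ≤ y).


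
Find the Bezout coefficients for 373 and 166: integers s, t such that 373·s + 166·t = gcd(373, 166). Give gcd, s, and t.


Euclidean algorithm on (373, 166) — divide until remainder is 0:
  373 = 2 · 166 + 41
  166 = 4 · 41 + 2
  41 = 20 · 2 + 1
  2 = 2 · 1 + 0
gcd(373, 166) = 1.
Track Bezout coefficients alongside the remainders: start with r₀ = 373 = a·1 + b·0 (s = 1, t = 0) and r₁ = 166 = a·0 + b·1 (s = 0, t = 1); each new remainder r_{k+1} = r_{k-1} − q_k·r_k inherits s_{k+1} = s_{k-1} − q_k·s_k, t_{k+1} = t_{k-1} − q_k·t_k, so r_k = a·s_k + b·t_k at every step:
  q = 2: r = 41, s = 1 − 2·0 = 1, t = 0 − 2·1 = -2  (check: 373·1 + 166·(-2) = 41)
  q = 4: r = 2, s = 0 − 4·1 = -4, t = 1 − 4·(-2) = 9  (check: 373·(-4) + 166·9 = 2)
  q = 20: r = 1, s = 1 − 20·(-4) = 81, t = -2 − 20·9 = -182  (check: 373·81 + 166·(-182) = 1)
The row with r = 1 (the gcd) gives the Bezout coefficients s = 81, t = -182.
Result: 373 · (81) + 166 · (-182) = 1.

gcd(373, 166) = 1; s = 81, t = -182 (check: 373·81 + 166·(-182) = 1).


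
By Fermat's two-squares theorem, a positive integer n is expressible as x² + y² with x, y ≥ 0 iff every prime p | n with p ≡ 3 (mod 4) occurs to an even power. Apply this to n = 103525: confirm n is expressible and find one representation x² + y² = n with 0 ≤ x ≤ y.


Step 1: Factor n = 103525 = 5^2 · 41 · 101.
Step 2: Check the mod-4 condition on each prime factor: 5 ≡ 1 (mod 4), exponent 2; 41 ≡ 1 (mod 4), exponent 1; 101 ≡ 1 (mod 4), exponent 1.
All primes ≡ 3 (mod 4) appear to even exponent (or don't appear), so by the two-squares theorem n IS expressible as a sum of two squares.
Step 3: Build a representation. Group n = k² · m with k = 5 and m = 41 · 101 = 4141 (a product of primes ≡ 1 (mod 4)); a representation of m scales to one of n via (k·x)² + (k·y)² = k²(x² + y²). Each prime p ≡ 1 (mod 4) is itself a sum of two squares; find a² by testing p − a² for a perfect square:
  41: 41 − 1² = 40, 41 − 2² = 37, 41 − 3² = 32, 41 − 4² = 25 = 5² ⇒ 41 = 4² + 5².
  101: 101 − 1² = 100 = 10² ⇒ 101 = 1² + 10².
  Combine using the Brahmagupta–Fibonacci identity (a² + b²)(c² + d²) = (ac − bd)² + (ad + bc)² = (ac + bd)² + (ad − bc)²:
  41 · 101 = 4141: from (4² + 5²)(1² + 10²), take (4·1 − 5·10, 4·10 + 5·1) = (4 − 50, 40 + 5) = (-46, 45); dropping signs (only squares matter) gives (46, 45); check 46² + 45² = 2116 + 2025 = 4141 ✓.
  Scale by k = 5: (5·46, 5·45) = (230, 225).
Step 4: Order so x ≤ y and verify: 225² + 230² = 50625 + 52900 = 103525 = n. ✓

n = 103525 = 225² + 230² (one valid representation with x ≤ y).


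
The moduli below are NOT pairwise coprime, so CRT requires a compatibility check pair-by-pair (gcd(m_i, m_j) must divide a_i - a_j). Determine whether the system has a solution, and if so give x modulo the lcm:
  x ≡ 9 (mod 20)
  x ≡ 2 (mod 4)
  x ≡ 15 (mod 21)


Moduli 20, 4, 21 are not pairwise coprime, so CRT works modulo lcm(m_i) when all pairwise compatibility conditions hold.
Pairwise compatibility: gcd(m_i, m_j) must divide a_i - a_j for every pair.
Merge one congruence at a time:
  Start: x ≡ 9 (mod 20).
  Combine with x ≡ 2 (mod 4): gcd(20, 4) = 4, and 2 - 9 = -7 is NOT divisible by 4.
    ⇒ system is inconsistent (no integer solution).

No solution (the system is inconsistent).


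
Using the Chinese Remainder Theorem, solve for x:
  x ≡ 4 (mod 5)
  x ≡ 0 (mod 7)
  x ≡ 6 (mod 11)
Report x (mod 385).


Moduli 5, 7, 11 are pairwise coprime; by CRT there is a unique solution modulo M = 5 · 7 · 11 = 385.
Solve pairwise, accumulating the modulus:
  Start with x ≡ 4 (mod 5).
  Combine with x ≡ 0 (mod 7): since gcd(5, 7) = 1, we get a unique residue mod 35.
    Write x = 4 + 5·t and substitute into x ≡ 0 (mod 7): 5·t ≡ 0 − 4 = -4 (mod 7).
    Reduce coefficients mod 7: 5·t ≡ 3 (mod 7).
    The inverse of 5 mod 7 is 3 (since 5·3 = 15 = 2·7 + 1), so t ≡ 3·3 = 9 ≡ 2 (mod 7).
    Then x = 4 + 5·2 = 14, valid modulo lcm(5, 7) = 35: x ≡ 14 (mod 35).
  Combine with x ≡ 6 (mod 11): since gcd(35, 11) = 1, we get a unique residue mod 385.
    Write x = 14 + 35·t and substitute into x ≡ 6 (mod 11): 35·t ≡ 6 − 14 = -8 (mod 11).
    Reduce coefficients mod 11: 2·t ≡ 3 (mod 11).
    The inverse of 2 mod 11 is 6 (since 2·6 = 12 = 1·11 + 1), so t ≡ 6·3 = 18 ≡ 7 (mod 11).
    Then x = 14 + 35·7 = 259, valid modulo lcm(35, 11) = 385: x ≡ 259 (mod 385).
Verify: 259 mod 5 = 4 ✓, 259 mod 7 = 0 ✓, 259 mod 11 = 6 ✓.

x ≡ 259 (mod 385).


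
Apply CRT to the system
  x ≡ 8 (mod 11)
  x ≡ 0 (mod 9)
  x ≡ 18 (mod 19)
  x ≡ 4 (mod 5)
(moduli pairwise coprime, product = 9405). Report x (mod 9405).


Product of moduli M = 11 · 9 · 19 · 5 = 9405.
Merge one congruence at a time:
  Start: x ≡ 8 (mod 11).
  Combine with x ≡ 0 (mod 9); new modulus lcm = 99.
    Write x = 8 + 11·t and substitute into x ≡ 0 (mod 9): 11·t ≡ 0 − 8 = -8 (mod 9).
    Reduce coefficients mod 9: 2·t ≡ 1 (mod 9).
    The inverse of 2 mod 9 is 5 (since 2·5 = 10 = 1·9 + 1), so t ≡ 5·1 = 5 ≡ 5 (mod 9).
    Then x = 8 + 11·5 = 63, valid modulo lcm(11, 9) = 99: x ≡ 63 (mod 99).
  Combine with x ≡ 18 (mod 19); new modulus lcm = 1881.
    Write x = 63 + 99·t and substitute into x ≡ 18 (mod 19): 99·t ≡ 18 − 63 = -45 (mod 19).
    Reduce coefficients mod 19: 4·t ≡ 12 (mod 19).
    The inverse of 4 mod 19 is 5 (since 4·5 = 20 = 1·19 + 1), so t ≡ 5·12 = 60 ≡ 3 (mod 19).
    Then x = 63 + 99·3 = 360, valid modulo lcm(99, 19) = 1881: x ≡ 360 (mod 1881).
  Combine with x ≡ 4 (mod 5); new modulus lcm = 9405.
    Write x = 360 + 1881·t and substitute into x ≡ 4 (mod 5): 1881·t ≡ 4 − 360 = -356 (mod 5).
    Reduce coefficients mod 5: 1·t ≡ 4 (mod 5).
    So t ≡ 4 (mod 5).
    Then x = 360 + 1881·4 = 7884, valid modulo lcm(1881, 5) = 9405: x ≡ 7884 (mod 9405).
Verify against each original: 7884 mod 11 = 8, 7884 mod 9 = 0, 7884 mod 19 = 18, 7884 mod 5 = 4.

x ≡ 7884 (mod 9405).


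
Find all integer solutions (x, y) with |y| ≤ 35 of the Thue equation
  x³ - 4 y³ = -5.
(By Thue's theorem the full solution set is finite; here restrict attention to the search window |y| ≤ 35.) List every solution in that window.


The equation is x³ - 4y³ = -5. For fixed y, x³ = 4·y³ − 5, so a solution requires the RHS to be a perfect cube.
Strategy: iterate y from -35 to 35, compute RHS = 4·y³ − 5, and check whether it is a (positive or negative) perfect cube.
Check small values of y:
  y = 0: RHS = -5 is not a perfect cube.
  y = 1: RHS = -1 = (-1)³ ⇒ x = -1 works.
  y = -1: RHS = -9 is not a perfect cube.
  y = 2: RHS = 27 = (3)³ ⇒ x = 3 works.
  y = -2: RHS = -37 is not a perfect cube.
  y = 3: RHS = 103 is not a perfect cube.
  y = -3: RHS = -113 is not a perfect cube.
Continuing the search up to |y| = 35 finds no further solutions beyond those listed.
Collected solutions: (-1, 1), (3, 2).

Solutions (with |y| ≤ 35): (-1, 1), (3, 2).


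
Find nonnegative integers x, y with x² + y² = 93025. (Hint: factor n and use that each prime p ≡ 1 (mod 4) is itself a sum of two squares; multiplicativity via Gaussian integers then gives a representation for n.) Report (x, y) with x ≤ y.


Step 1: Factor n = 93025 = 5^2 · 61^2.
Step 2: Check the mod-4 condition on each prime factor: 5 ≡ 1 (mod 4), exponent 2; 61 ≡ 1 (mod 4), exponent 2.
All primes ≡ 3 (mod 4) appear to even exponent (or don't appear), so by the two-squares theorem n IS expressible as a sum of two squares.
Step 3: Build a representation. Group n = k² · m with k = 5 and m = 61 · 61 = 3721 (a product of primes ≡ 1 (mod 4)); a representation of m scales to one of n via (k·x)² + (k·y)² = k²(x² + y²). Each prime p ≡ 1 (mod 4) is itself a sum of two squares; find a² by testing p − a² for a perfect square:
  61: 61 − 1² = 60, 61 − 2² = 57, 61 − 3² = 52, 61 − 4² = 45, 61 − 5² = 36 = 6² ⇒ 61 = 5² + 6².
  Combine using the Brahmagupta–Fibonacci identity (a² + b²)(c² + d²) = (ac − bd)² + (ad + bc)² = (ac + bd)² + (ad − bc)²:
  61 · 61 = 3721: from (5² + 6²)(5² + 6²), take (5·5 − 6·6, 5·6 + 6·5) = (25 − 36, 30 + 30) = (-11, 60); dropping signs (only squares matter) gives (11, 60); check 11² + 60² = 121 + 3600 = 3721 ✓.
  Scale by k = 5: (5·11, 5·60) = (55, 300).
Step 4: Order so x ≤ y and verify: 55² + 300² = 3025 + 90000 = 93025 = n. ✓

n = 93025 = 55² + 300² (one valid representation with x ≤ y).


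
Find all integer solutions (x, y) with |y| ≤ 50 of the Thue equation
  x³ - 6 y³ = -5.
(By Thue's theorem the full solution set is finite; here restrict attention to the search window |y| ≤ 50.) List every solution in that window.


The equation is x³ - 6y³ = -5. For fixed y, x³ = 6·y³ − 5, so a solution requires the RHS to be a perfect cube.
Strategy: iterate y from -50 to 50, compute RHS = 6·y³ − 5, and check whether it is a (positive or negative) perfect cube.
Check small values of y:
  y = 0: RHS = -5 is not a perfect cube.
  y = 1: RHS = 1 = (1)³ ⇒ x = 1 works.
  y = -1: RHS = -11 is not a perfect cube.
  y = 2: RHS = 43 is not a perfect cube.
  y = -2: RHS = -53 is not a perfect cube.
  y = 3: RHS = 157 is not a perfect cube.
  y = -3: RHS = -167 is not a perfect cube.
Continuing the search up to |y| = 50 finds no further solutions beyond those listed.
Collected solutions: (1, 1).

Solutions (with |y| ≤ 50): (1, 1).


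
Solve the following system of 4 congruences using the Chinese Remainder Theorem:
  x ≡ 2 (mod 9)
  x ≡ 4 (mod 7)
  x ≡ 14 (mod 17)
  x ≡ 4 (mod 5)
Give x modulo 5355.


Product of moduli M = 9 · 7 · 17 · 5 = 5355.
Merge one congruence at a time:
  Start: x ≡ 2 (mod 9).
  Combine with x ≡ 4 (mod 7); new modulus lcm = 63.
    Write x = 2 + 9·t and substitute into x ≡ 4 (mod 7): 9·t ≡ 4 − 2 = 2 (mod 7).
    Reduce coefficients mod 7: 2·t ≡ 2 (mod 7).
    The inverse of 2 mod 7 is 4 (since 2·4 = 8 = 1·7 + 1), so t ≡ 4·2 = 8 ≡ 1 (mod 7).
    Then x = 2 + 9·1 = 11, valid modulo lcm(9, 7) = 63: x ≡ 11 (mod 63).
  Combine with x ≡ 14 (mod 17); new modulus lcm = 1071.
    Write x = 11 + 63·t and substitute into x ≡ 14 (mod 17): 63·t ≡ 14 − 11 = 3 (mod 17).
    Reduce coefficients mod 17: 12·t ≡ 3 (mod 17).
    The inverse of 12 mod 17 is 10 (since 12·10 = 120 = 7·17 + 1), so t ≡ 10·3 = 30 ≡ 13 (mod 17).
    Then x = 11 + 63·13 = 830, valid modulo lcm(63, 17) = 1071: x ≡ 830 (mod 1071).
  Combine with x ≡ 4 (mod 5); new modulus lcm = 5355.
    Write x = 830 + 1071·t and substitute into x ≡ 4 (mod 5): 1071·t ≡ 4 − 830 = -826 (mod 5).
    Reduce coefficients mod 5: 1·t ≡ 4 (mod 5).
    So t ≡ 4 (mod 5).
    Then x = 830 + 1071·4 = 5114, valid modulo lcm(1071, 5) = 5355: x ≡ 5114 (mod 5355).
Verify against each original: 5114 mod 9 = 2, 5114 mod 7 = 4, 5114 mod 17 = 14, 5114 mod 5 = 4.

x ≡ 5114 (mod 5355).


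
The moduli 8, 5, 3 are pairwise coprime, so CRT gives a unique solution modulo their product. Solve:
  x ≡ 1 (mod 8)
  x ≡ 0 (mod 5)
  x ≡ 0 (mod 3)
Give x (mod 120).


Moduli 8, 5, 3 are pairwise coprime; by CRT there is a unique solution modulo M = 8 · 5 · 3 = 120.
Solve pairwise, accumulating the modulus:
  Start with x ≡ 1 (mod 8).
  Combine with x ≡ 0 (mod 5): since gcd(8, 5) = 1, we get a unique residue mod 40.
    Write x = 1 + 8·t and substitute into x ≡ 0 (mod 5): 8·t ≡ 0 − 1 = -1 (mod 5).
    Reduce coefficients mod 5: 3·t ≡ 4 (mod 5).
    The inverse of 3 mod 5 is 2 (since 3·2 = 6 = 1·5 + 1), so t ≡ 2·4 = 8 ≡ 3 (mod 5).
    Then x = 1 + 8·3 = 25, valid modulo lcm(8, 5) = 40: x ≡ 25 (mod 40).
  Combine with x ≡ 0 (mod 3): since gcd(40, 3) = 1, we get a unique residue mod 120.
    Write x = 25 + 40·t and substitute into x ≡ 0 (mod 3): 40·t ≡ 0 − 25 = -25 (mod 3).
    Reduce coefficients mod 3: 1·t ≡ 2 (mod 3).
    So t ≡ 2 (mod 3).
    Then x = 25 + 40·2 = 105, valid modulo lcm(40, 3) = 120: x ≡ 105 (mod 120).
Verify: 105 mod 8 = 1 ✓, 105 mod 5 = 0 ✓, 105 mod 3 = 0 ✓.

x ≡ 105 (mod 120).


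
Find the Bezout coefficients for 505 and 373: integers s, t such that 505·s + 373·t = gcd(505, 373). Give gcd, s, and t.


Euclidean algorithm on (505, 373) — divide until remainder is 0:
  505 = 1 · 373 + 132
  373 = 2 · 132 + 109
  132 = 1 · 109 + 23
  109 = 4 · 23 + 17
  23 = 1 · 17 + 6
  17 = 2 · 6 + 5
  6 = 1 · 5 + 1
  5 = 5 · 1 + 0
gcd(505, 373) = 1.
Track Bezout coefficients alongside the remainders: start with r₀ = 505 = a·1 + b·0 (s = 1, t = 0) and r₁ = 373 = a·0 + b·1 (s = 0, t = 1); each new remainder r_{k+1} = r_{k-1} − q_k·r_k inherits s_{k+1} = s_{k-1} − q_k·s_k, t_{k+1} = t_{k-1} − q_k·t_k, so r_k = a·s_k + b·t_k at every step:
  q = 1: r = 132, s = 1 − 1·0 = 1, t = 0 − 1·1 = -1  (check: 505·1 + 373·(-1) = 132)
  q = 2: r = 109, s = 0 − 2·1 = -2, t = 1 − 2·(-1) = 3  (check: 505·(-2) + 373·3 = 109)
  q = 1: r = 23, s = 1 − 1·(-2) = 3, t = -1 − 1·3 = -4  (check: 505·3 + 373·(-4) = 23)
  q = 4: r = 17, s = -2 − 4·3 = -14, t = 3 − 4·(-4) = 19  (check: 505·(-14) + 373·19 = 17)
  q = 1: r = 6, s = 3 − 1·(-14) = 17, t = -4 − 1·19 = -23  (check: 505·17 + 373·(-23) = 6)
  q = 2: r = 5, s = -14 − 2·17 = -48, t = 19 − 2·(-23) = 65  (check: 505·(-48) + 373·65 = 5)
  q = 1: r = 1, s = 17 − 1·(-48) = 65, t = -23 − 1·65 = -88  (check: 505·65 + 373·(-88) = 1)
The row with r = 1 (the gcd) gives the Bezout coefficients s = 65, t = -88.
Result: 505 · (65) + 373 · (-88) = 1.

gcd(505, 373) = 1; s = 65, t = -88 (check: 505·65 + 373·(-88) = 1).


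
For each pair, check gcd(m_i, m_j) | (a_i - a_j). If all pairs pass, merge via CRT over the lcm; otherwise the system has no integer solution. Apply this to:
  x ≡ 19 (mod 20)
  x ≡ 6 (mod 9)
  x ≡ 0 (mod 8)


Moduli 20, 9, 8 are not pairwise coprime, so CRT works modulo lcm(m_i) when all pairwise compatibility conditions hold.
Pairwise compatibility: gcd(m_i, m_j) must divide a_i - a_j for every pair.
Merge one congruence at a time:
  Start: x ≡ 19 (mod 20).
  Combine with x ≡ 6 (mod 9): gcd(20, 9) = 1; 6 - 19 = -13, which IS divisible by 1, so compatible.
    Write x = 19 + 20·t and substitute into x ≡ 6 (mod 9): 20·t ≡ 6 − 19 = -13 (mod 9).
    Reduce coefficients mod 9: 2·t ≡ 5 (mod 9).
    The inverse of 2 mod 9 is 5 (since 2·5 = 10 = 1·9 + 1), so t ≡ 5·5 = 25 ≡ 7 (mod 9).
    Then x = 19 + 20·7 = 159, valid modulo lcm(20, 9) = 180: x ≡ 159 (mod 180).
  Combine with x ≡ 0 (mod 8): gcd(180, 8) = 4, and 0 - 159 = -159 is NOT divisible by 4.
    ⇒ system is inconsistent (no integer solution).

No solution (the system is inconsistent).


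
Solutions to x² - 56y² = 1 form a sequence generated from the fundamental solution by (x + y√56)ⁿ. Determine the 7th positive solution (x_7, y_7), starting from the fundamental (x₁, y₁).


Step 1: Find the fundamental solution (x₁, y₁) of x² - 56y² = 1.
  Expand √56 as a continued fraction. a₀ = ⌊√56⌋ = 7; iterate m_{k+1} = d_k·a_k − m_k, d_{k+1} = (56 − m_{k+1}²)/d_k, a_{k+1} = ⌊(a₀ + m_{k+1})/d_{k+1}⌋ (starting m₀ = 0, d₀ = 1), with convergents p_k = a_k·p_{k-1} + p_{k-2}, q_k = a_k·q_{k-1} + q_{k-2} (p₋₁ = 1, q₋₁ = 0):
  k = 0: a₀ = 7; p₀/q₀ = 7/1; p₀² − 56·q₀² = 49 − 56 = -7.
  k = 1: m = 7, d = 7, a = ⌊(7 + 7)/7⌋ = 2; p/q = (2·7 + 1)/(2·1 + 0) = 15/2; p² − 56·q² = 225 − 224 = 1.
  The first convergent with p² − 56·q² = 1 gives the fundamental solution (x₁, y₁) = (15, 2).
Step 2: Apply the recurrence (x_{n+1}, y_{n+1}) = (x₁x_n + 56y₁y_n, x₁y_n + y₁x_n) repeatedly.
  From (x_1, y_1) = (15, 2): x_2 = 15·15 + 56·2·2 = 449; y_2 = 15·2 + 2·15 = 60.
  From (x_2, y_2) = (449, 60): x_3 = 15·449 + 56·2·60 = 13455; y_3 = 15·60 + 2·449 = 1798.
  From (x_3, y_3) = (13455, 1798): x_4 = 15·13455 + 56·2·1798 = 403201; y_4 = 15·1798 + 2·13455 = 53880.
  From (x_4, y_4) = (403201, 53880): x_5 = 15·403201 + 56·2·53880 = 12082575; y_5 = 15·53880 + 2·403201 = 1614602.
  From (x_5, y_5) = (12082575, 1614602): x_6 = 15·12082575 + 56·2·1614602 = 362074049; y_6 = 15·1614602 + 2·12082575 = 48384180.
  From (x_6, y_6) = (362074049, 48384180): x_7 = 15·362074049 + 56·2·48384180 = 10850138895; y_7 = 15·48384180 + 2·362074049 = 1449910798.
Step 3: Verify x_7² - 56·y_7² = 117725514040791821025 - 117725514040791821024 = 1 (should be 1). ✓

(x_1, y_1) = (15, 2); (x_7, y_7) = (10850138895, 1449910798).


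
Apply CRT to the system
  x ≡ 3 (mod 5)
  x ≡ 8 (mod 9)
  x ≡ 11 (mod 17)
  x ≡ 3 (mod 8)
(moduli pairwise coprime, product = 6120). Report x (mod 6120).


Product of moduli M = 5 · 9 · 17 · 8 = 6120.
Merge one congruence at a time:
  Start: x ≡ 3 (mod 5).
  Combine with x ≡ 8 (mod 9); new modulus lcm = 45.
    Write x = 3 + 5·t and substitute into x ≡ 8 (mod 9): 5·t ≡ 8 − 3 = 5 (mod 9).
    The inverse of 5 mod 9 is 2 (since 5·2 = 10 = 1·9 + 1), so t ≡ 2·5 = 10 ≡ 1 (mod 9).
    Then x = 3 + 5·1 = 8, valid modulo lcm(5, 9) = 45: x ≡ 8 (mod 45).
  Combine with x ≡ 11 (mod 17); new modulus lcm = 765.
    Write x = 8 + 45·t and substitute into x ≡ 11 (mod 17): 45·t ≡ 11 − 8 = 3 (mod 17).
    Reduce coefficients mod 17: 11·t ≡ 3 (mod 17).
    The inverse of 11 mod 17 is 14 (since 11·14 = 154 = 9·17 + 1), so t ≡ 14·3 = 42 ≡ 8 (mod 17).
    Then x = 8 + 45·8 = 368, valid modulo lcm(45, 17) = 765: x ≡ 368 (mod 765).
  Combine with x ≡ 3 (mod 8); new modulus lcm = 6120.
    Write x = 368 + 765·t and substitute into x ≡ 3 (mod 8): 765·t ≡ 3 − 368 = -365 (mod 8).
    Reduce coefficients mod 8: 5·t ≡ 3 (mod 8).
    The inverse of 5 mod 8 is 5 (since 5·5 = 25 = 3·8 + 1), so t ≡ 5·3 = 15 ≡ 7 (mod 8).
    Then x = 368 + 765·7 = 5723, valid modulo lcm(765, 8) = 6120: x ≡ 5723 (mod 6120).
Verify against each original: 5723 mod 5 = 3, 5723 mod 9 = 8, 5723 mod 17 = 11, 5723 mod 8 = 3.

x ≡ 5723 (mod 6120).


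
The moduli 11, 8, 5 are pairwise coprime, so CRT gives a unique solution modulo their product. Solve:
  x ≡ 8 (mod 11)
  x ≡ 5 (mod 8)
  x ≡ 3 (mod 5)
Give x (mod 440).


Moduli 11, 8, 5 are pairwise coprime; by CRT there is a unique solution modulo M = 11 · 8 · 5 = 440.
Solve pairwise, accumulating the modulus:
  Start with x ≡ 8 (mod 11).
  Combine with x ≡ 5 (mod 8): since gcd(11, 8) = 1, we get a unique residue mod 88.
    Write x = 8 + 11·t and substitute into x ≡ 5 (mod 8): 11·t ≡ 5 − 8 = -3 (mod 8).
    Reduce coefficients mod 8: 3·t ≡ 5 (mod 8).
    The inverse of 3 mod 8 is 3 (since 3·3 = 9 = 1·8 + 1), so t ≡ 3·5 = 15 ≡ 7 (mod 8).
    Then x = 8 + 11·7 = 85, valid modulo lcm(11, 8) = 88: x ≡ 85 (mod 88).
  Combine with x ≡ 3 (mod 5): since gcd(88, 5) = 1, we get a unique residue mod 440.
    Write x = 85 + 88·t and substitute into x ≡ 3 (mod 5): 88·t ≡ 3 − 85 = -82 (mod 5).
    Reduce coefficients mod 5: 3·t ≡ 3 (mod 5).
    The inverse of 3 mod 5 is 2 (since 3·2 = 6 = 1·5 + 1), so t ≡ 2·3 = 6 ≡ 1 (mod 5).
    Then x = 85 + 88·1 = 173, valid modulo lcm(88, 5) = 440: x ≡ 173 (mod 440).
Verify: 173 mod 11 = 8 ✓, 173 mod 8 = 5 ✓, 173 mod 5 = 3 ✓.

x ≡ 173 (mod 440).


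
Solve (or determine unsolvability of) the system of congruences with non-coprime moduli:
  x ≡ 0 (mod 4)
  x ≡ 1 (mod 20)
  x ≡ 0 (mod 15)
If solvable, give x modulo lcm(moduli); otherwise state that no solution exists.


Moduli 4, 20, 15 are not pairwise coprime, so CRT works modulo lcm(m_i) when all pairwise compatibility conditions hold.
Pairwise compatibility: gcd(m_i, m_j) must divide a_i - a_j for every pair.
Merge one congruence at a time:
  Start: x ≡ 0 (mod 4).
  Combine with x ≡ 1 (mod 20): gcd(4, 20) = 4, and 1 - 0 = 1 is NOT divisible by 4.
    ⇒ system is inconsistent (no integer solution).

No solution (the system is inconsistent).


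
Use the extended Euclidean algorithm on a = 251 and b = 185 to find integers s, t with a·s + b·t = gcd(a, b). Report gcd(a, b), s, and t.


Euclidean algorithm on (251, 185) — divide until remainder is 0:
  251 = 1 · 185 + 66
  185 = 2 · 66 + 53
  66 = 1 · 53 + 13
  53 = 4 · 13 + 1
  13 = 13 · 1 + 0
gcd(251, 185) = 1.
Track Bezout coefficients alongside the remainders: start with r₀ = 251 = a·1 + b·0 (s = 1, t = 0) and r₁ = 185 = a·0 + b·1 (s = 0, t = 1); each new remainder r_{k+1} = r_{k-1} − q_k·r_k inherits s_{k+1} = s_{k-1} − q_k·s_k, t_{k+1} = t_{k-1} − q_k·t_k, so r_k = a·s_k + b·t_k at every step:
  q = 1: r = 66, s = 1 − 1·0 = 1, t = 0 − 1·1 = -1  (check: 251·1 + 185·(-1) = 66)
  q = 2: r = 53, s = 0 − 2·1 = -2, t = 1 − 2·(-1) = 3  (check: 251·(-2) + 185·3 = 53)
  q = 1: r = 13, s = 1 − 1·(-2) = 3, t = -1 − 1·3 = -4  (check: 251·3 + 185·(-4) = 13)
  q = 4: r = 1, s = -2 − 4·3 = -14, t = 3 − 4·(-4) = 19  (check: 251·(-14) + 185·19 = 1)
The row with r = 1 (the gcd) gives the Bezout coefficients s = -14, t = 19.
Result: 251 · (-14) + 185 · (19) = 1.

gcd(251, 185) = 1; s = -14, t = 19 (check: 251·(-14) + 185·19 = 1).


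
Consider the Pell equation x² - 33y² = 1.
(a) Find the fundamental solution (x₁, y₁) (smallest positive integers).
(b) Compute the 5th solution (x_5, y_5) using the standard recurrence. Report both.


Step 1: Find the fundamental solution (x₁, y₁) of x² - 33y² = 1.
  Expand √33 as a continued fraction. a₀ = ⌊√33⌋ = 5; iterate m_{k+1} = d_k·a_k − m_k, d_{k+1} = (33 − m_{k+1}²)/d_k, a_{k+1} = ⌊(a₀ + m_{k+1})/d_{k+1}⌋ (starting m₀ = 0, d₀ = 1), with convergents p_k = a_k·p_{k-1} + p_{k-2}, q_k = a_k·q_{k-1} + q_{k-2} (p₋₁ = 1, q₋₁ = 0):
  k = 0: a₀ = 5; p₀/q₀ = 5/1; p₀² − 33·q₀² = 25 − 33 = -8.
  k = 1: m = 5, d = 8, a = ⌊(5 + 5)/8⌋ = 1; p/q = (1·5 + 1)/(1·1 + 0) = 6/1; p² − 33·q² = 36 − 33 = 3.
  k = 2: m = 3, d = 3, a = ⌊(5 + 3)/3⌋ = 2; p/q = (2·6 + 5)/(2·1 + 1) = 17/3; p² − 33·q² = 289 − 297 = -8.
  k = 3: m = 3, d = 8, a = ⌊(5 + 3)/8⌋ = 1; p/q = (1·17 + 6)/(1·3 + 1) = 23/4; p² − 33·q² = 529 − 528 = 1.
  The first convergent with p² − 33·q² = 1 gives the fundamental solution (x₁, y₁) = (23, 4).
Step 2: Apply the recurrence (x_{n+1}, y_{n+1}) = (x₁x_n + 33y₁y_n, x₁y_n + y₁x_n) repeatedly.
  From (x_1, y_1) = (23, 4): x_2 = 23·23 + 33·4·4 = 1057; y_2 = 23·4 + 4·23 = 184.
  From (x_2, y_2) = (1057, 184): x_3 = 23·1057 + 33·4·184 = 48599; y_3 = 23·184 + 4·1057 = 8460.
  From (x_3, y_3) = (48599, 8460): x_4 = 23·48599 + 33·4·8460 = 2234497; y_4 = 23·8460 + 4·48599 = 388976.
  From (x_4, y_4) = (2234497, 388976): x_5 = 23·2234497 + 33·4·388976 = 102738263; y_5 = 23·388976 + 4·2234497 = 17884436.
Step 3: Verify x_5² - 33·y_5² = 10555150684257169 - 10555150684257168 = 1 (should be 1). ✓

(x_1, y_1) = (23, 4); (x_5, y_5) = (102738263, 17884436).


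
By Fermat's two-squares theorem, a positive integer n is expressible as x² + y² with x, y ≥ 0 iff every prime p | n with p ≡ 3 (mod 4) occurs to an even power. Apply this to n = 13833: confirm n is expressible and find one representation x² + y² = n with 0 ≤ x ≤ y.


Step 1: Factor n = 13833 = 3^2 · 29 · 53.
Step 2: Check the mod-4 condition on each prime factor: 3 ≡ 3 (mod 4), exponent 2 (must be even); 29 ≡ 1 (mod 4), exponent 1; 53 ≡ 1 (mod 4), exponent 1.
All primes ≡ 3 (mod 4) appear to even exponent (or don't appear), so by the two-squares theorem n IS expressible as a sum of two squares.
Step 3: Build a representation. Group n = k² · m with k = 3 and m = 29 · 53 = 1537 (a product of primes ≡ 1 (mod 4)); a representation of m scales to one of n via (k·x)² + (k·y)² = k²(x² + y²). Each prime p ≡ 1 (mod 4) is itself a sum of two squares; find a² by testing p − a² for a perfect square:
  29: 29 − 1² = 28, 29 − 2² = 25 = 5² ⇒ 29 = 2² + 5².
  53: 53 − 1² = 52, 53 − 2² = 49 = 7² ⇒ 53 = 2² + 7².
  Combine using the Brahmagupta–Fibonacci identity (a² + b²)(c² + d²) = (ac − bd)² + (ad + bc)² = (ac + bd)² + (ad − bc)²:
  29 · 53 = 1537: from (2² + 5²)(2² + 7²), take (2·2 − 5·7, 2·7 + 5·2) = (4 − 35, 14 + 10) = (-31, 24); dropping signs (only squares matter) gives (31, 24); check 31² + 24² = 961 + 576 = 1537 ✓.
  Scale by k = 3: (3·31, 3·24) = (93, 72).
Step 4: Order so x ≤ y and verify: 72² + 93² = 5184 + 8649 = 13833 = n. ✓

n = 13833 = 72² + 93² (one valid representation with x ≤ y).


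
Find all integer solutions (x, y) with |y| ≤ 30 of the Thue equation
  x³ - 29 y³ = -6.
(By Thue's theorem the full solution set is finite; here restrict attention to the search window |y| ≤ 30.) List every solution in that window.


The equation is x³ - 29y³ = -6. For fixed y, x³ = 29·y³ − 6, so a solution requires the RHS to be a perfect cube.
Strategy: iterate y from -30 to 30, compute RHS = 29·y³ − 6, and check whether it is a (positive or negative) perfect cube.
Check small values of y:
  y = 0: RHS = -6 is not a perfect cube.
  y = 1: RHS = 23 is not a perfect cube.
  y = -1: RHS = -35 is not a perfect cube.
  y = 2: RHS = 226 is not a perfect cube.
  y = -2: RHS = -238 is not a perfect cube.
  y = 3: RHS = 777 is not a perfect cube.
  y = -3: RHS = -789 is not a perfect cube.
Continuing the search up to |y| = 30 finds no solutions either.
No (x, y) in the scanned range satisfies the equation.

No integer solutions with |y| ≤ 30.
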